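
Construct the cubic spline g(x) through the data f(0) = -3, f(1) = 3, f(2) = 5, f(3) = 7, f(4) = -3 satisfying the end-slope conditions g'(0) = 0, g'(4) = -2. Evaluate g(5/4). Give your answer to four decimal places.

3.8867

Let m_i = g''(x_i). Step sizes h_i = 1, 1, 1, 1; slopes of the chords Δ_i = (y_(i+1) - y_i)/h_i = 6, 2, 2, -10.
  1·m_0 + 4·m_1 + 1·m_2 = 6(Δ_1 - Δ_0) = -24
  1·m_1 + 4·m_2 + 1·m_3 = 6(Δ_2 - Δ_1) = 0
  1·m_2 + 4·m_3 + 1·m_4 = 6(Δ_3 - Δ_2) = -72
Clamped end conditions give two more equations: 2h_0·m_0 + h_0·m_1 = 6(Δ_0 - g'(0)) = 36 and h_3·m_3 + 2h_3·m_4 = 6(g'(4) - Δ_3) = 48.
Forward elimination and back-substitution give m_0 = 359/14, m_1 = -107/7, m_2 = 23/2, m_3 = -215/7, m_4 = 551/14.
On [1, 2], g(x) = 3 + 145/28·(x - 1) - 107/14·(x - 1)² + 125/28·(x - 1)³.
With (x - 1) = 1/4: g(5/4) = 995/256.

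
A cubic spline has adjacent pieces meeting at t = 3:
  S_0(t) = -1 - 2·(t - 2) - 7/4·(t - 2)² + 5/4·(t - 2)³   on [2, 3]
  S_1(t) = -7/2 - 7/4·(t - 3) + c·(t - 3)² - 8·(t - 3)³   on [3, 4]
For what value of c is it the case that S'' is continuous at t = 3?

S_0''(t) = -7/2 + 15/2·(t - 2), so S_0''(3) = 4. On the right, S_1''(3) = 2c, so c = 2.

2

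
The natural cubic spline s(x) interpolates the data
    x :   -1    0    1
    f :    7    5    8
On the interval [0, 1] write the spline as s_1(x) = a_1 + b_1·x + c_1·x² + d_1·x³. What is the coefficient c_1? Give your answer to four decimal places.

With σ_i denoting the second derivative at x_i, h_i = 1, 1, and Δ_i = (y_(i+1) − y_i)/h_i = -2, 3:
  1·σ_0 + 4·σ_1 + 1·σ_2 = 6(Δ_1 - Δ_0) = 30
Natural end conditions: σ_0 = σ_2 = 0.
Forward elimination and back-substitution give σ_0 = 0, σ_1 = 15/2, σ_2 = 0.
On [0, 1], with s_1(x) = a_1 + b_1·x + c_1·x² + d_1·x³: c_1 = σ_1/2 = 15/4, d_1 = (σ_2 - σ_1)/(6h_1) = -5/4, b_1 = Δ_1 - h_1(2σ_1 + σ_2)/6 = 1/2.

3.7500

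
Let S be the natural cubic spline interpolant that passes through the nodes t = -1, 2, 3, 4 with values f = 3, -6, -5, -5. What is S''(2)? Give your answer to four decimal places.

Write M_i for S''(x_i). With h_i = 3, 1, 1 and divided differences Δ_i = -3, 1, 0, the continuity of S' gives the tridiagonal system
  3·M_0 + 8·M_1 + 1·M_2 = 6(Δ_1 - Δ_0) = 24
  1·M_1 + 4·M_2 + 1·M_3 = 6(Δ_2 - Δ_1) = -6
Natural end conditions: M_0 = M_3 = 0.
Solving the tridiagonal system: M_0 = 0, M_1 = 102/31, M_2 = -72/31, M_3 = 0.

3.2903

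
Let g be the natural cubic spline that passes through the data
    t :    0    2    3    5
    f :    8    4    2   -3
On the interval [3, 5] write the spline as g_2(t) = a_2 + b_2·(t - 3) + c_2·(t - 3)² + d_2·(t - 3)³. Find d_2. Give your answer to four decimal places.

Let M_i = g''(x_i). Step sizes h_i = 2, 1, 2; slopes of the chords Δ_i = (y_(i+1) - y_i)/h_i = -2, -2, -5/2.
  2·M_0 + 6·M_1 + 1·M_2 = 6(Δ_1 - Δ_0) = 0
  1·M_1 + 6·M_2 + 2·M_3 = 6(Δ_2 - Δ_1) = -3
Natural end conditions: M_0 = M_3 = 0.
Solving the tridiagonal system: M_0 = 0, M_1 = 3/35, M_2 = -18/35, M_3 = 0.
On [3, 5], with g_2(t) = a_2 + b_2·(t - 3) + c_2·(t - 3)² + d_2·(t - 3)³: c_2 = M_2/2 = -9/35, d_2 = (M_3 - M_2)/(6h_2) = 3/70, b_2 = Δ_2 - h_2(2M_2 + M_3)/6 = -151/70.

0.0429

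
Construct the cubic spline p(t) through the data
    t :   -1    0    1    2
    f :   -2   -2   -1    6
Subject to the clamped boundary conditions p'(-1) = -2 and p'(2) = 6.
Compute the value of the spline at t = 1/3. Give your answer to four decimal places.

-2.0519

With m_i denoting the second derivative at x_i, h_i = 1, 1, 1, and Δ_i = (y_(i+1) − y_i)/h_i = 0, 1, 7:
  1·m_0 + 4·m_1 + 1·m_2 = 6(Δ_1 - Δ_0) = 6
  1·m_1 + 4·m_2 + 1·m_3 = 6(Δ_2 - Δ_1) = 36
Clamped end conditions give two more equations: 2h_0·m_0 + h_0·m_1 = 6(Δ_0 - p'(-1)) = 12 and h_2·m_2 + 2h_2·m_3 = 6(p'(2) - Δ_2) = -6.
Solving the tridiagonal system: m_0 = 116/15, m_1 = -52/15, m_2 = 182/15, m_3 = -136/15.
On [0, 1], p(t) = -2 + 2/15·t - 26/15·t² + 13/5·t³.
With t = 1/3: p(1/3) = -277/135.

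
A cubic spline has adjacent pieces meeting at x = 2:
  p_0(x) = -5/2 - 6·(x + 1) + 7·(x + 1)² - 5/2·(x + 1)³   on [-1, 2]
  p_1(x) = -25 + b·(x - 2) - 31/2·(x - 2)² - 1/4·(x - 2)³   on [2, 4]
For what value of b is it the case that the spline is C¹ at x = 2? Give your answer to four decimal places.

p_0'(x) = -6 + 14·(x + 1) - 15/2·(x + 1)², so p_0'(2) = -63/2. On the right, p_1'(2) = b, so b = -63/2.

-31.5000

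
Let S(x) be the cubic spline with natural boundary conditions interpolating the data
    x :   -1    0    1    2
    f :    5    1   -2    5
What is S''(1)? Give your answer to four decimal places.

With m_i denoting the second derivative at x_i, h_i = 1, 1, 1, and Δ_i = (y_(i+1) − y_i)/h_i = -4, -3, 7:
  1·m_0 + 4·m_1 + 1·m_2 = 6(Δ_1 - Δ_0) = 6
  1·m_1 + 4·m_2 + 1·m_3 = 6(Δ_2 - Δ_1) = 60
Natural end conditions: m_0 = m_3 = 0.
Hence m_0 = 0, m_1 = -12/5, m_2 = 78/5, m_3 = 0.

15.6000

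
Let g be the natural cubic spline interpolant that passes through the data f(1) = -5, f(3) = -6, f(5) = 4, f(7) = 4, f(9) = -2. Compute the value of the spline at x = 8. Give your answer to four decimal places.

1.2612

With M_i denoting the second derivative at x_i, h_i = 2, 2, 2, 2, and Δ_i = (y_(i+1) − y_i)/h_i = -1/2, 5, 0, -3:
  2·M_0 + 8·M_1 + 2·M_2 = 6(Δ_1 - Δ_0) = 33
  2·M_1 + 8·M_2 + 2·M_3 = 6(Δ_2 - Δ_1) = -30
  2·M_2 + 8·M_3 + 2·M_4 = 6(Δ_3 - Δ_2) = -18
Natural end conditions: M_0 = M_4 = 0.
Hence M_0 = 0, M_1 = 597/112, M_2 = -135/28, M_3 = -117/112, M_4 = 0.
On [7, 9], g(x) = 4 - 129/56·(x - 7) - 117/224·(x - 7)² + 39/448·(x - 7)³.
With (x - 7) = 1: g(8) = 565/448.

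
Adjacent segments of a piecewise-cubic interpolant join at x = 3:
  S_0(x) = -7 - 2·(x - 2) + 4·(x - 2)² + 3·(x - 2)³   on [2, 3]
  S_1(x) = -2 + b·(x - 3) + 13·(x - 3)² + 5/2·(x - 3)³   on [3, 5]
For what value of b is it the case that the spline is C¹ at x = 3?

S_0'(x) = -2 + 8·(x - 2) + 9·(x - 2)², so S_0'(3) = 15. On the right, S_1'(3) = b, so b = 15.

15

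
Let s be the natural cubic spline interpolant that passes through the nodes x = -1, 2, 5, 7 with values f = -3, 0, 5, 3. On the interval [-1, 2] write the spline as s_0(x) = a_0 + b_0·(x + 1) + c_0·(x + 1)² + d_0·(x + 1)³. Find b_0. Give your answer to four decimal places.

Write M_i for s''(x_i). With h_i = 3, 3, 2 and divided differences Δ_i = 1, 5/3, -1, the continuity of s' gives the tridiagonal system
  3·M_0 + 12·M_1 + 3·M_2 = 6(Δ_1 - Δ_0) = 4
  3·M_1 + 10·M_2 + 2·M_3 = 6(Δ_2 - Δ_1) = -16
Natural end conditions: M_0 = M_3 = 0.
Forward elimination and back-substitution give M_0 = 0, M_1 = 88/111, M_2 = -68/37, M_3 = 0.
On [-1, 2], with s_0(x) = a_0 + b_0·(x + 1) + c_0·(x + 1)² + d_0·(x + 1)³: c_0 = M_0/2 = 0, d_0 = (M_1 - M_0)/(6h_0) = 44/999, b_0 = Δ_0 - h_0(2M_0 + M_1)/6 = 67/111.

0.6036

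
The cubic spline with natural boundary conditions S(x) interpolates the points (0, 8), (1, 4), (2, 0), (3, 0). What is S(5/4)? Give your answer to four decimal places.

With m_i denoting the second derivative at x_i, h_i = 1, 1, 1, and Δ_i = (y_(i+1) − y_i)/h_i = -4, -4, 0:
  1·m_0 + 4·m_1 + 1·m_2 = 6(Δ_1 - Δ_0) = 0
  1·m_1 + 4·m_2 + 1·m_3 = 6(Δ_2 - Δ_1) = 24
Natural end conditions: m_0 = m_3 = 0.
Forward elimination and back-substitution give m_0 = 0, m_1 = -8/5, m_2 = 32/5, m_3 = 0.
On [1, 2], S(x) = 4 - 68/15·(x - 1) - 4/5·(x - 1)² + 4/3·(x - 1)³.
With (x - 1) = 1/4: S(5/4) = 227/80.

2.8375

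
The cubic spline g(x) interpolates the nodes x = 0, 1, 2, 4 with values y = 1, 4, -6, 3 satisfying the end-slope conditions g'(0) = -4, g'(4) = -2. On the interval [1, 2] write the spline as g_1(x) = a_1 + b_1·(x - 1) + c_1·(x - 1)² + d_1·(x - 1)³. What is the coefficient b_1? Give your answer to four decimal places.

-2.6136

Write M_i for g''(x_i). With h_i = 1, 1, 2 and divided differences Δ_i = 3, -10, 9/2, the continuity of g' gives the tridiagonal system
  1·M_0 + 4·M_1 + 1·M_2 = 6(Δ_1 - Δ_0) = -78
  1·M_1 + 6·M_2 + 2·M_3 = 6(Δ_2 - Δ_1) = 87
Clamped end conditions give two more equations: 2h_0·M_0 + h_0·M_1 = 6(Δ_0 - g'(0)) = 42 and h_2·M_2 + 2h_2·M_3 = 6(g'(4) - Δ_2) = -39.
Hence M_0 = 863/22, M_1 = -401/11, M_2 = 629/22, M_3 = -529/22.
On [1, 2], with g_1(x) = a_1 + b_1·(x - 1) + c_1·(x - 1)² + d_1·(x - 1)³: c_1 = M_1/2 = -401/22, d_1 = (M_2 - M_1)/(6h_1) = 477/44, b_1 = Δ_1 - h_1(2M_1 + M_2)/6 = -115/44.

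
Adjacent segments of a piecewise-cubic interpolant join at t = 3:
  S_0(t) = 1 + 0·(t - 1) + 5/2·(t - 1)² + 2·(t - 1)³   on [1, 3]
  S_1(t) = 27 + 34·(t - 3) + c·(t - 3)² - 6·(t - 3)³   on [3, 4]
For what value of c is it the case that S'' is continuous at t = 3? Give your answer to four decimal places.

14.5000

S_0''(t) = 5 + 12·(t - 1), so S_0''(3) = 29. On the right, S_1''(3) = 2c, so c = 29/2.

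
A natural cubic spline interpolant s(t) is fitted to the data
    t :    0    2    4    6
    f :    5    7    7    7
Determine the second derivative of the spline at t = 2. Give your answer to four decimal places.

-0.8000

Write m_i for s''(x_i). With h_i = 2, 2, 2 and divided differences Δ_i = 1, 0, 0, the continuity of s' gives the tridiagonal system
  2·m_0 + 8·m_1 + 2·m_2 = 6(Δ_1 - Δ_0) = -6
  2·m_1 + 8·m_2 + 2·m_3 = 6(Δ_2 - Δ_1) = 0
Natural end conditions: m_0 = m_3 = 0.
Solving the tridiagonal system: m_0 = 0, m_1 = -4/5, m_2 = 1/5, m_3 = 0.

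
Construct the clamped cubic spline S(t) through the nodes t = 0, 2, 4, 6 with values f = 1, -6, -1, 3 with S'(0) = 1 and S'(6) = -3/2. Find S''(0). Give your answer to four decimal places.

With σ_i denoting the second derivative at x_i, h_i = 2, 2, 2, and Δ_i = (y_(i+1) − y_i)/h_i = -7/2, 5/2, 2:
  2·σ_0 + 8·σ_1 + 2·σ_2 = 6(Δ_1 - Δ_0) = 36
  2·σ_1 + 8·σ_2 + 2·σ_3 = 6(Δ_2 - Δ_1) = -3
Clamped end conditions give two more equations: 2h_0·σ_0 + h_0·σ_1 = 6(Δ_0 - S'(0)) = -27 and h_2·σ_2 + 2h_2·σ_3 = 6(S'(6) - Δ_2) = -21.
Solving the tridiagonal system: σ_0 = -313/30, σ_1 = 221/30, σ_2 = -31/30, σ_3 = -71/15.

-10.4333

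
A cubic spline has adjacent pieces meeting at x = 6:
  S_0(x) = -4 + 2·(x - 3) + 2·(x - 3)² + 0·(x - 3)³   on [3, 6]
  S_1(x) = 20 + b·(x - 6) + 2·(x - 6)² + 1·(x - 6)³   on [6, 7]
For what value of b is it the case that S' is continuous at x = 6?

S_0'(x) = 2 + 4·(x - 3) + 0·(x - 3)², so S_0'(6) = 14. On the right, S_1'(6) = b, so b = 14.

14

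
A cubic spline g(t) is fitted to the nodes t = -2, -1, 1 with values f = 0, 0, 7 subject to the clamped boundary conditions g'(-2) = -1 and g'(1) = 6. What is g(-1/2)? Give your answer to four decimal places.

Put m_i = g'' at the i-th knot. Here h = (1, 2) and Δ = (0, 7/2), so the interior equations h_(i-1)·m_(i-1) + 2(h_(i-1)+h_i)·m_i + h_i·m_(i+1) = 6(Δ_i − Δ_(i-1)) read
  1·m_0 + 6·m_1 + 2·m_2 = 6(Δ_1 - Δ_0) = 21
Clamped end conditions give two more equations: 2h_0·m_0 + h_0·m_1 = 6(Δ_0 - g'(-2)) = 6 and h_1·m_1 + 2h_1·m_2 = 6(g'(1) - Δ_1) = 15.
Solving the tridiagonal system: m_0 = 11/6, m_1 = 7/3, m_2 = 31/12.
On [-1, 1], g(t) = 0 + 13/12·(t + 1) + 7/6·(t + 1)² + 1/48·(t + 1)³.
With (t + 1) = 1/2: g(-1/2) = 107/128.

0.8359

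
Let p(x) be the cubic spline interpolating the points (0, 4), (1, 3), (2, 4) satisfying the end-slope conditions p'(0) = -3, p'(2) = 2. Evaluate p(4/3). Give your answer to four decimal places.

3.1481

Let σ_i = p''(x_i). Step sizes h_i = 1, 1; slopes of the chords Δ_i = (y_(i+1) - y_i)/h_i = -1, 1.
  1·σ_0 + 4·σ_1 + 1·σ_2 = 6(Δ_1 - Δ_0) = 12
Clamped end conditions give two more equations: 2h_0·σ_0 + h_0·σ_1 = 6(Δ_0 - p'(0)) = 12 and h_1·σ_1 + 2h_1·σ_2 = 6(p'(2) - Δ_1) = 6.
Hence σ_0 = 11/2, σ_1 = 1, σ_2 = 5/2.
On [1, 2], p(x) = 3 + 1/4·(x - 1) + 1/2·(x - 1)² + 1/4·(x - 1)³.
With (x - 1) = 1/3: p(4/3) = 85/27.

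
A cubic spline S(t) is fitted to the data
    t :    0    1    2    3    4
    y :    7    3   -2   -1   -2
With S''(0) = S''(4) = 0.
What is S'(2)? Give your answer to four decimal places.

-1.8750

Let σ_i = S''(x_i). Step sizes h_i = 1, 1, 1, 1; slopes of the chords Δ_i = (y_(i+1) - y_i)/h_i = -4, -5, 1, -1.
  1·σ_0 + 4·σ_1 + 1·σ_2 = 6(Δ_1 - Δ_0) = -6
  1·σ_1 + 4·σ_2 + 1·σ_3 = 6(Δ_2 - Δ_1) = 36
  1·σ_2 + 4·σ_3 + 1·σ_4 = 6(Δ_3 - Δ_2) = -12
Natural end conditions: σ_0 = σ_4 = 0.
Solving: σ_0 = 0, σ_1 = -123/28, σ_2 = 81/7, σ_3 = -165/28, σ_4 = 0.
On [2, 3], S'(t) = b_2 + 2c_2·(t - 2) + 3d_2·(t - 2)² with b_2 = Δ_2 - h_2(2σ_2 + σ_3)/6 = -15/8, c_2 = σ_2/2 = 81/14, d_2 = (σ_3 - σ_2)/(6h_2) = -163/56. So S'(2) = -15/8.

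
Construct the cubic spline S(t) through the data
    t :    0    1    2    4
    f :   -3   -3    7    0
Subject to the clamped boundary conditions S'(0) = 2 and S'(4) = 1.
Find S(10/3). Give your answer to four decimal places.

2.4478

Put M_i = S'' at the i-th knot. Here h = (1, 1, 2) and Δ = (0, 10, -7/2), so the interior equations h_(i-1)·M_(i-1) + 2(h_(i-1)+h_i)·M_i + h_i·M_(i+1) = 6(Δ_i − Δ_(i-1)) read
  1·M_0 + 4·M_1 + 1·M_2 = 6(Δ_1 - Δ_0) = 60
  1·M_1 + 6·M_2 + 2·M_3 = 6(Δ_2 - Δ_1) = -81
Clamped end conditions give two more equations: 2h_0·M_0 + h_0·M_1 = 6(Δ_0 - S'(0)) = -12 and h_2·M_2 + 2h_2·M_3 = 6(S'(4) - Δ_2) = 27.
Forward elimination and back-substitution give M_0 = -415/22, M_1 = 283/11, M_2 = -529/22, M_3 = 413/22.
On [2, 4], S(t) = 7 + 69/11·(t - 2) - 529/44·(t - 2)² + 157/44·(t - 2)³.
With (t - 2) = 4/3: S(10/3) = 727/297.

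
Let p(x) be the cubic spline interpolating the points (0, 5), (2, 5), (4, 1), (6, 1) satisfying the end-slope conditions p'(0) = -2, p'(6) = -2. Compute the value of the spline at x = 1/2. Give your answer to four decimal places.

4.5125

Let m_i = p''(x_i). Step sizes h_i = 2, 2, 2; slopes of the chords Δ_i = (y_(i+1) - y_i)/h_i = 0, -2, 0.
  2·m_0 + 8·m_1 + 2·m_2 = 6(Δ_1 - Δ_0) = -12
  2·m_1 + 8·m_2 + 2·m_3 = 6(Δ_2 - Δ_1) = 12
Clamped end conditions give two more equations: 2h_0·m_0 + h_0·m_1 = 6(Δ_0 - p'(0)) = 12 and h_2·m_2 + 2h_2·m_3 = 6(p'(6) - Δ_2) = -12.
Solving: m_0 = 24/5, m_1 = -18/5, m_2 = 18/5, m_3 = -24/5.
On [0, 2], p(x) = 5 - 2·x + 12/5·x² - 7/10·x³.
With x = 1/2: p(1/2) = 361/80.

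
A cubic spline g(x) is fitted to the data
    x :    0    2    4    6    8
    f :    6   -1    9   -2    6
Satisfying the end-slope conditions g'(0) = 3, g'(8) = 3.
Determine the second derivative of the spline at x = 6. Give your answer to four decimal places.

Put M_i = g'' at the i-th knot. Here h = (2, 2, 2, 2) and Δ = (-7/2, 5, -11/2, 4), so the interior equations h_(i-1)·M_(i-1) + 2(h_(i-1)+h_i)·M_i + h_i·M_(i+1) = 6(Δ_i − Δ_(i-1)) read
  2·M_0 + 8·M_1 + 2·M_2 = 6(Δ_1 - Δ_0) = 51
  2·M_1 + 8·M_2 + 2·M_3 = 6(Δ_2 - Δ_1) = -63
  2·M_2 + 8·M_3 + 2·M_4 = 6(Δ_3 - Δ_2) = 57
Clamped end conditions give two more equations: 2h_0·M_0 + h_0·M_1 = 6(Δ_0 - g'(0)) = -39 and h_3·M_3 + 2h_3·M_4 = 6(g'(8) - Δ_3) = -6.
Forward elimination and back-substitution give M_0 = -135/8, M_1 = 57/4, M_2 = -117/8, M_3 = 51/4, M_4 = -63/8.

12.7500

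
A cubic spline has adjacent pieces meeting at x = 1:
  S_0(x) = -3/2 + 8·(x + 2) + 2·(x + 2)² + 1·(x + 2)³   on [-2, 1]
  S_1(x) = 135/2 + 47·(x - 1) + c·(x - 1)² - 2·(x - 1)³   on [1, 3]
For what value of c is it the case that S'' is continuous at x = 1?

11

S_0''(x) = 4 + 6·(x + 2), so S_0''(1) = 22. On the right, S_1''(1) = 2c, so c = 11.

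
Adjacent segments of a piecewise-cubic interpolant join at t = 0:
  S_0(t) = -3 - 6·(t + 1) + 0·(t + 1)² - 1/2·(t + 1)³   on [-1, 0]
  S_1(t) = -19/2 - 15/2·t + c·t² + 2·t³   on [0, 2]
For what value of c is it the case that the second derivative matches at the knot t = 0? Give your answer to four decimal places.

-1.5000

S_0''(t) = 0 - 3·(t + 1), so S_0''(0) = -3. On the right, S_1''(0) = 2c, so c = -3/2.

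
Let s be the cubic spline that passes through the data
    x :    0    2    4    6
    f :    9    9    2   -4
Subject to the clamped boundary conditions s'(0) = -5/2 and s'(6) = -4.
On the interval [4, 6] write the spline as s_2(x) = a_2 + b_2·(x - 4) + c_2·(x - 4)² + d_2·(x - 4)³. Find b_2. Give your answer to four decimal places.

-3.6000

Write m_i for s''(x_i). With h_i = 2, 2, 2 and divided differences Δ_i = 0, -7/2, -3, the continuity of s' gives the tridiagonal system
  2·m_0 + 8·m_1 + 2·m_2 = 6(Δ_1 - Δ_0) = -21
  2·m_1 + 8·m_2 + 2·m_3 = 6(Δ_2 - Δ_1) = 3
Clamped end conditions give two more equations: 2h_0·m_0 + h_0·m_1 = 6(Δ_0 - s'(0)) = 15 and h_2·m_2 + 2h_2·m_3 = 6(s'(6) - Δ_2) = -6.
Solving the tridiagonal system: m_0 = 61/10, m_1 = -47/10, m_2 = 11/5, m_3 = -13/5.
On [4, 6], with s_2(x) = a_2 + b_2·(x - 4) + c_2·(x - 4)² + d_2·(x - 4)³: c_2 = m_2/2 = 11/10, d_2 = (m_3 - m_2)/(6h_2) = -2/5, b_2 = Δ_2 - h_2(2m_2 + m_3)/6 = -18/5.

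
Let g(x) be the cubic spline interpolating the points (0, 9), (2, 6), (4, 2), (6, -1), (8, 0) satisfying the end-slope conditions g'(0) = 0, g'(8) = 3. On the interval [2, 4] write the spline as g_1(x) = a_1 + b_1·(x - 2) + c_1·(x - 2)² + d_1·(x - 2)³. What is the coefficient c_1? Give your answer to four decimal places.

0.0804

With σ_i denoting the second derivative at x_i, h_i = 2, 2, 2, 2, and Δ_i = (y_(i+1) − y_i)/h_i = -3/2, -2, -3/2, 1/2:
  2·σ_0 + 8·σ_1 + 2·σ_2 = 6(Δ_1 - Δ_0) = -3
  2·σ_1 + 8·σ_2 + 2·σ_3 = 6(Δ_2 - Δ_1) = 3
  2·σ_2 + 8·σ_3 + 2·σ_4 = 6(Δ_3 - Δ_2) = 12
Clamped end conditions give two more equations: 2h_0·σ_0 + h_0·σ_1 = 6(Δ_0 - g'(0)) = -9 and h_3·σ_3 + 2h_3·σ_4 = 6(g'(8) - Δ_3) = 15.
Forward elimination and back-substitution give σ_0 = -261/112, σ_1 = 9/56, σ_2 = 3/16, σ_3 = 33/56, σ_4 = 387/112.
On [2, 4], with g_1(x) = a_1 + b_1·(x - 2) + c_1·(x - 2)² + d_1·(x - 2)³: c_1 = σ_1/2 = 9/112, d_1 = (σ_2 - σ_1)/(6h_1) = 1/448, b_1 = Δ_1 - h_1(2σ_1 + σ_2)/6 = -243/112.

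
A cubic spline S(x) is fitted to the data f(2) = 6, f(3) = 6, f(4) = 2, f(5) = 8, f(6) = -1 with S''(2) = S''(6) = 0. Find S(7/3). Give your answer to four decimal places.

Write m_i for S''(x_i). With h_i = 1, 1, 1, 1 and divided differences Δ_i = 0, -4, 6, -9, the continuity of S' gives the tridiagonal system
  1·m_0 + 4·m_1 + 1·m_2 = 6(Δ_1 - Δ_0) = -24
  1·m_1 + 4·m_2 + 1·m_3 = 6(Δ_2 - Δ_1) = 60
  1·m_2 + 4·m_3 + 1·m_4 = 6(Δ_3 - Δ_2) = -90
Natural end conditions: m_0 = m_4 = 0.
Hence m_0 = 0, m_1 = -345/28, m_2 = 177/7, m_3 = -807/28, m_4 = 0.
On [2, 3], S(x) = 6 + 115/56·(x - 2) + 0·(x - 2)² - 115/56·(x - 2)³.
With (x - 2) = 1/3: S(7/3) = 1249/189.

6.6085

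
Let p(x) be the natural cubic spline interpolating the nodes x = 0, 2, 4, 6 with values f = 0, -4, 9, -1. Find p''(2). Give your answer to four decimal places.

With σ_i denoting the second derivative at x_i, h_i = 2, 2, 2, and Δ_i = (y_(i+1) − y_i)/h_i = -2, 13/2, -5:
  2·σ_0 + 8·σ_1 + 2·σ_2 = 6(Δ_1 - Δ_0) = 51
  2·σ_1 + 8·σ_2 + 2·σ_3 = 6(Δ_2 - Δ_1) = -69
Natural end conditions: σ_0 = σ_3 = 0.
Forward elimination and back-substitution give σ_0 = 0, σ_1 = 91/10, σ_2 = -109/10, σ_3 = 0.

9.1000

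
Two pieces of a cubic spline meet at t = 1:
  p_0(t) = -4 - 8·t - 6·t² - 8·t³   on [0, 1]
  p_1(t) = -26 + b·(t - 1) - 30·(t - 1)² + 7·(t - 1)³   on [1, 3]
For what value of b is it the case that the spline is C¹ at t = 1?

-44

p_0'(t) = -8 - 12·t - 24·t², so p_0'(1) = -44. On the right, p_1'(1) = b, so b = -44.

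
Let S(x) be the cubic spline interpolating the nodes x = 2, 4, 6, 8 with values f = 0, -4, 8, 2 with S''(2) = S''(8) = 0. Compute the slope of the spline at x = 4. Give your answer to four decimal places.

3.4667

Let σ_i = S''(x_i). Step sizes h_i = 2, 2, 2; slopes of the chords Δ_i = (y_(i+1) - y_i)/h_i = -2, 6, -3.
  2·σ_0 + 8·σ_1 + 2·σ_2 = 6(Δ_1 - Δ_0) = 48
  2·σ_1 + 8·σ_2 + 2·σ_3 = 6(Δ_2 - Δ_1) = -54
Natural end conditions: σ_0 = σ_3 = 0.
Forward elimination and back-substitution give σ_0 = 0, σ_1 = 41/5, σ_2 = -44/5, σ_3 = 0.
On [4, 6], S'(x) = b_1 + 2c_1·(x - 4) + 3d_1·(x - 4)² with b_1 = Δ_1 - h_1(2σ_1 + σ_2)/6 = 52/15, c_1 = σ_1/2 = 41/10, d_1 = (σ_2 - σ_1)/(6h_1) = -17/12. So S'(4) = 52/15.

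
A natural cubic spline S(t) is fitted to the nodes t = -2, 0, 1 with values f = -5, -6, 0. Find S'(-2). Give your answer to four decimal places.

-2.6667

With m_i denoting the second derivative at x_i, h_i = 2, 1, and Δ_i = (y_(i+1) − y_i)/h_i = -1/2, 6:
  2·m_0 + 6·m_1 + 1·m_2 = 6(Δ_1 - Δ_0) = 39
Natural end conditions: m_0 = m_2 = 0.
Hence m_0 = 0, m_1 = 13/2, m_2 = 0.
On [-2, 0], S'(t) = b_0 + 2c_0·(t + 2) + 3d_0·(t + 2)² with b_0 = Δ_0 - h_0(2m_0 + m_1)/6 = -8/3, c_0 = m_0/2 = 0, d_0 = (m_1 - m_0)/(6h_0) = 13/24. So S'(-2) = -8/3.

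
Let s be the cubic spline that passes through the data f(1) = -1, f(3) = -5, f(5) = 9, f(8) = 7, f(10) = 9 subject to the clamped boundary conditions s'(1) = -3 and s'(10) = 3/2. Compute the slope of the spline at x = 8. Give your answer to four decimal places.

-0.9760

Write M_i for s''(x_i). With h_i = 2, 2, 3, 2 and divided differences Δ_i = -2, 7, -2/3, 1, the continuity of s' gives the tridiagonal system
  2·M_0 + 8·M_1 + 2·M_2 = 6(Δ_1 - Δ_0) = 54
  2·M_1 + 10·M_2 + 3·M_3 = 6(Δ_2 - Δ_1) = -46
  3·M_2 + 10·M_3 + 2·M_4 = 6(Δ_3 - Δ_2) = 10
Clamped end conditions give two more equations: 2h_0·M_0 + h_0·M_1 = 6(Δ_0 - s'(1)) = 6 and h_3·M_3 + 2h_3·M_4 = 6(s'(10) - Δ_3) = 3.
Hence M_0 = -1139/354, M_1 = 1670/177, M_2 = -2663/354, M_3 = 611/177, M_4 = -691/708.
On [8, 10], s'(x) = b_3 + 2c_3·(x - 8) + 3d_3·(x - 8)² with b_3 = Δ_3 - h_3(2M_3 + M_4)/6 = -691/708, c_3 = M_3/2 = 611/354, d_3 = (M_4 - M_3)/(6h_3) = -1045/2832. So s'(8) = -691/708.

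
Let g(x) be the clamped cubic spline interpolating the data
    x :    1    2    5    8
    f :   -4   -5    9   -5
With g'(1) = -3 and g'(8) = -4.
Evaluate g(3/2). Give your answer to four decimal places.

Let σ_i = g''(x_i). Step sizes h_i = 1, 3, 3; slopes of the chords Δ_i = (y_(i+1) - y_i)/h_i = -1, 14/3, -14/3.
  1·σ_0 + 8·σ_1 + 3·σ_2 = 6(Δ_1 - Δ_0) = 34
  3·σ_1 + 12·σ_2 + 3·σ_3 = 6(Δ_2 - Δ_1) = -56
Clamped end conditions give two more equations: 2h_0·σ_0 + h_0·σ_1 = 6(Δ_0 - g'(1)) = 12 and h_2·σ_2 + 2h_2·σ_3 = 6(g'(8) - Δ_2) = 4.
Solving the tridiagonal system: σ_0 = 82/31, σ_1 = 208/31, σ_2 = -692/93, σ_3 = 136/31.
On [1, 2], g(x) = -4 - 3·(x - 1) + 41/31·(x - 1)² + 21/31·(x - 1)³.
With (x - 1) = 1/2: g(3/2) = -1261/248.

-5.0847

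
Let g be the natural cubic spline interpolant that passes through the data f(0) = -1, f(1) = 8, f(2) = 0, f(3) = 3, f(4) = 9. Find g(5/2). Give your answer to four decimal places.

With σ_i denoting the second derivative at x_i, h_i = 1, 1, 1, 1, and Δ_i = (y_(i+1) − y_i)/h_i = 9, -8, 3, 6:
  1·σ_0 + 4·σ_1 + 1·σ_2 = 6(Δ_1 - Δ_0) = -102
  1·σ_1 + 4·σ_2 + 1·σ_3 = 6(Δ_2 - Δ_1) = 66
  1·σ_2 + 4·σ_3 + 1·σ_4 = 6(Δ_3 - Δ_2) = 18
Natural end conditions: σ_0 = σ_4 = 0.
Forward elimination and back-substitution give σ_0 = 0, σ_1 = -222/7, σ_2 = 174/7, σ_3 = -12/7, σ_4 = 0.
On [2, 3], g(x) = 0 - 5·(x - 2) + 87/7·(x - 2)² - 31/7·(x - 2)³.
With (x - 2) = 1/2: g(5/2) = 3/56.

0.0536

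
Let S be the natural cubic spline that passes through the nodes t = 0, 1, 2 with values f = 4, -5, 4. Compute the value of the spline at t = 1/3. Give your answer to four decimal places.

Write M_i for S''(x_i). With h_i = 1, 1 and divided differences Δ_i = -9, 9, the continuity of S' gives the tridiagonal system
  1·M_0 + 4·M_1 + 1·M_2 = 6(Δ_1 - Δ_0) = 108
Natural end conditions: M_0 = M_2 = 0.
Forward elimination and back-substitution give M_0 = 0, M_1 = 27, M_2 = 0.
On [0, 1], S(t) = 4 - 27/2·t + 0·t² + 9/2·t³.
With t = 1/3: S(1/3) = -1/3.

-0.3333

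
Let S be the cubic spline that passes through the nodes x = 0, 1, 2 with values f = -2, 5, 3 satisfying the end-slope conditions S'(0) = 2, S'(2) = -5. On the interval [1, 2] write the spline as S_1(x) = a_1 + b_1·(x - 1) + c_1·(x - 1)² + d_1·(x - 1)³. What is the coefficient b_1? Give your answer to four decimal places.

Write M_i for S''(x_i). With h_i = 1, 1 and divided differences Δ_i = 7, -2, the continuity of S' gives the tridiagonal system
  1·M_0 + 4·M_1 + 1·M_2 = 6(Δ_1 - Δ_0) = -54
Clamped end conditions give two more equations: 2h_0·M_0 + h_0·M_1 = 6(Δ_0 - S'(0)) = 30 and h_1·M_1 + 2h_1·M_2 = 6(S'(2) - Δ_1) = -18.
Hence M_0 = 25, M_1 = -20, M_2 = 1.
On [1, 2], with S_1(x) = a_1 + b_1·(x - 1) + c_1·(x - 1)² + d_1·(x - 1)³: c_1 = M_1/2 = -10, d_1 = (M_2 - M_1)/(6h_1) = 7/2, b_1 = Δ_1 - h_1(2M_1 + M_2)/6 = 9/2.

4.5000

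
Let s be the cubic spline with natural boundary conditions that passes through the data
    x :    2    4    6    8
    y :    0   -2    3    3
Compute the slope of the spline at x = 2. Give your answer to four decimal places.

Let m_i = s''(x_i). Step sizes h_i = 2, 2, 2; slopes of the chords Δ_i = (y_(i+1) - y_i)/h_i = -1, 5/2, 0.
  2·m_0 + 8·m_1 + 2·m_2 = 6(Δ_1 - Δ_0) = 21
  2·m_1 + 8·m_2 + 2·m_3 = 6(Δ_2 - Δ_1) = -15
Natural end conditions: m_0 = m_3 = 0.
Hence m_0 = 0, m_1 = 33/10, m_2 = -27/10, m_3 = 0.
On [2, 4], s'(x) = b_0 + 2c_0·(x - 2) + 3d_0·(x - 2)² with b_0 = Δ_0 - h_0(2m_0 + m_1)/6 = -21/10, c_0 = m_0/2 = 0, d_0 = (m_1 - m_0)/(6h_0) = 11/40. So s'(2) = -21/10.

-2.1000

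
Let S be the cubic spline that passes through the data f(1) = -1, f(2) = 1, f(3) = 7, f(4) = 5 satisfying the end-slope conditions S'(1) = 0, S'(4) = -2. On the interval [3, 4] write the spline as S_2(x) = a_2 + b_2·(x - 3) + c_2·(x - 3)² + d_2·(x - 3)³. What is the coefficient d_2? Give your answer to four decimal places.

Write σ_i for S''(x_i). With h_i = 1, 1, 1 and divided differences Δ_i = 2, 6, -2, the continuity of S' gives the tridiagonal system
  1·σ_0 + 4·σ_1 + 1·σ_2 = 6(Δ_1 - Δ_0) = 24
  1·σ_1 + 4·σ_2 + 1·σ_3 = 6(Δ_2 - Δ_1) = -48
Clamped end conditions give two more equations: 2h_0·σ_0 + h_0·σ_1 = 6(Δ_0 - S'(1)) = 12 and h_2·σ_2 + 2h_2·σ_3 = 6(S'(4) - Δ_2) = 0.
Solving: σ_0 = 16/15, σ_1 = 148/15, σ_2 = -248/15, σ_3 = 124/15.
On [3, 4], with S_2(x) = a_2 + b_2·(x - 3) + c_2·(x - 3)² + d_2·(x - 3)³: c_2 = σ_2/2 = -124/15, d_2 = (σ_3 - σ_2)/(6h_2) = 62/15, b_2 = Δ_2 - h_2(2σ_2 + σ_3)/6 = 32/15.

4.1333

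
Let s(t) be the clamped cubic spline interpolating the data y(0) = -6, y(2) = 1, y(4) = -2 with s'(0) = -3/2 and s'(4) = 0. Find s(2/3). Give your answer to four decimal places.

With M_i denoting the second derivative at x_i, h_i = 2, 2, and Δ_i = (y_(i+1) − y_i)/h_i = 7/2, -3/2:
  2·M_0 + 8·M_1 + 2·M_2 = 6(Δ_1 - Δ_0) = -30
Clamped end conditions give two more equations: 2h_0·M_0 + h_0·M_1 = 6(Δ_0 - s'(0)) = 30 and h_1·M_1 + 2h_1·M_2 = 6(s'(4) - Δ_1) = 9.
Hence M_0 = 93/8, M_1 = -33/4, M_2 = 51/8.
On [0, 2], s(t) = -6 - 3/2·t + 93/16·t² - 53/32·t³.
With t = 2/3: s(2/3) = -265/54.

-4.9074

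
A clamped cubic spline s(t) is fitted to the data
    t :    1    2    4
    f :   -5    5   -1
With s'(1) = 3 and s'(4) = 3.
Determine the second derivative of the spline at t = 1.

Let σ_i = s''(x_i). Step sizes h_i = 1, 2; slopes of the chords Δ_i = (y_(i+1) - y_i)/h_i = 10, -3.
  1·σ_0 + 6·σ_1 + 2·σ_2 = 6(Δ_1 - Δ_0) = -78
Clamped end conditions give two more equations: 2h_0·σ_0 + h_0·σ_1 = 6(Δ_0 - s'(1)) = 42 and h_1·σ_1 + 2h_1·σ_2 = 6(s'(4) - Δ_1) = 36.
Forward elimination and back-substitution give σ_0 = 34, σ_1 = -26, σ_2 = 22.

34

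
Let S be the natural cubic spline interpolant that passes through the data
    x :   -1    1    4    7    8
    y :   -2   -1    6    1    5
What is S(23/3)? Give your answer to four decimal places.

3.3824

Write M_i for S''(x_i). With h_i = 2, 3, 3, 1 and divided differences Δ_i = 1/2, 7/3, -5/3, 4, the continuity of S' gives the tridiagonal system
  2·M_0 + 10·M_1 + 3·M_2 = 6(Δ_1 - Δ_0) = 11
  3·M_1 + 12·M_2 + 3·M_3 = 6(Δ_2 - Δ_1) = -24
  3·M_2 + 8·M_3 + 1·M_4 = 6(Δ_3 - Δ_2) = 34
Natural end conditions: M_0 = M_4 = 0.
Hence M_0 = 0, M_1 = 613/266, M_2 = -534/133, M_3 = 1531/266, M_4 = 0.
On [7, 8], S(x) = 1 + 1661/798·(x - 7) + 1531/532·(x - 7)² - 1531/1596·(x - 7)³.
With (x - 7) = 2/3: S(23/3) = 36439/10773.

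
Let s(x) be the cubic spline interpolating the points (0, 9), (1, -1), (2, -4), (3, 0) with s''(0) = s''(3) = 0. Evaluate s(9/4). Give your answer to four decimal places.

Write m_i for s''(x_i). With h_i = 1, 1, 1 and divided differences Δ_i = -10, -3, 4, the continuity of s' gives the tridiagonal system
  1·m_0 + 4·m_1 + 1·m_2 = 6(Δ_1 - Δ_0) = 42
  1·m_1 + 4·m_2 + 1·m_3 = 6(Δ_2 - Δ_1) = 42
Natural end conditions: m_0 = m_3 = 0.
Forward elimination and back-substitution give m_0 = 0, m_1 = 42/5, m_2 = 42/5, m_3 = 0.
On [2, 3], s(x) = -4 + 6/5·(x - 2) + 21/5·(x - 2)² - 7/5·(x - 2)³.
With (x - 2) = 1/4: s(9/4) = -1107/320.

-3.4594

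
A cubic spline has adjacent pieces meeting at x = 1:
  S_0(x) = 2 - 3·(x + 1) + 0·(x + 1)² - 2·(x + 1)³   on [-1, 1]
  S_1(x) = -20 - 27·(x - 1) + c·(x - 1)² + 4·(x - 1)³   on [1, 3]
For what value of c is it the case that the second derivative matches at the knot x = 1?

S_0''(x) = 0 - 12·(x + 1), so S_0''(1) = -24. On the right, S_1''(1) = 2c, so c = -12.

-12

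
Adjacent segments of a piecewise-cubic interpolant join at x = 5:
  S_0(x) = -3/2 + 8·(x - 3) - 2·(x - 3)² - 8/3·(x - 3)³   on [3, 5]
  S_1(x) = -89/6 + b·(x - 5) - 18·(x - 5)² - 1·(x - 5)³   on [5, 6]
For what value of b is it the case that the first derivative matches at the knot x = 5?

-32

S_0'(x) = 8 - 4·(x - 3) - 8·(x - 3)², so S_0'(5) = -32. On the right, S_1'(5) = b, so b = -32.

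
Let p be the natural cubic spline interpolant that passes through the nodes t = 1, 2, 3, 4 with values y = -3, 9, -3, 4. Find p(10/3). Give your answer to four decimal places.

-3.1358

With m_i denoting the second derivative at x_i, h_i = 1, 1, 1, and Δ_i = (y_(i+1) − y_i)/h_i = 12, -12, 7:
  1·m_0 + 4·m_1 + 1·m_2 = 6(Δ_1 - Δ_0) = -144
  1·m_1 + 4·m_2 + 1·m_3 = 6(Δ_2 - Δ_1) = 114
Natural end conditions: m_0 = m_3 = 0.
Forward elimination and back-substitution give m_0 = 0, m_1 = -46, m_2 = 40, m_3 = 0.
On [3, 4], p(t) = -3 - 19/3·(t - 3) + 20·(t - 3)² - 20/3·(t - 3)³.
With (t - 3) = 1/3: p(10/3) = -254/81.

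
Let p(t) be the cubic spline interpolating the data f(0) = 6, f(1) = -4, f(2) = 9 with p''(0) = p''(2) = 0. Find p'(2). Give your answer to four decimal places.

18.7500

Write m_i for p''(x_i). With h_i = 1, 1 and divided differences Δ_i = -10, 13, the continuity of p' gives the tridiagonal system
  1·m_0 + 4·m_1 + 1·m_2 = 6(Δ_1 - Δ_0) = 138
Natural end conditions: m_0 = m_2 = 0.
Solving the tridiagonal system: m_0 = 0, m_1 = 69/2, m_2 = 0.
On [1, 2], p'(t) = b_1 + 2c_1·(t - 1) + 3d_1·(t - 1)² with b_1 = Δ_1 - h_1(2m_1 + m_2)/6 = 3/2, c_1 = m_1/2 = 69/4, d_1 = (m_2 - m_1)/(6h_1) = -23/4. So p'(2) = 75/4.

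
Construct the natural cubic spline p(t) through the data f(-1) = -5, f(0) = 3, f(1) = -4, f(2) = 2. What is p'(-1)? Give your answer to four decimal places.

12.8667

Write M_i for p''(x_i). With h_i = 1, 1, 1 and divided differences Δ_i = 8, -7, 6, the continuity of p' gives the tridiagonal system
  1·M_0 + 4·M_1 + 1·M_2 = 6(Δ_1 - Δ_0) = -90
  1·M_1 + 4·M_2 + 1·M_3 = 6(Δ_2 - Δ_1) = 78
Natural end conditions: M_0 = M_3 = 0.
Solving: M_0 = 0, M_1 = -146/5, M_2 = 134/5, M_3 = 0.
On [-1, 0], p'(t) = b_0 + 2c_0·(t + 1) + 3d_0·(t + 1)² with b_0 = Δ_0 - h_0(2M_0 + M_1)/6 = 193/15, c_0 = M_0/2 = 0, d_0 = (M_1 - M_0)/(6h_0) = -73/15. So p'(-1) = 193/15.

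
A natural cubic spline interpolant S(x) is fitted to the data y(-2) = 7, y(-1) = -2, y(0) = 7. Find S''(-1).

27

With m_i denoting the second derivative at x_i, h_i = 1, 1, and Δ_i = (y_(i+1) − y_i)/h_i = -9, 9:
  1·m_0 + 4·m_1 + 1·m_2 = 6(Δ_1 - Δ_0) = 108
Natural end conditions: m_0 = m_2 = 0.
Hence m_0 = 0, m_1 = 27, m_2 = 0.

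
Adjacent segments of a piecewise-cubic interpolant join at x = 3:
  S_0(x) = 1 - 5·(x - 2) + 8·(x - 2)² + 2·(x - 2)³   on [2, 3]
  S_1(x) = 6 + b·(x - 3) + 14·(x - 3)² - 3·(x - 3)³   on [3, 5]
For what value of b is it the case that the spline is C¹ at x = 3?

S_0'(x) = -5 + 16·(x - 2) + 6·(x - 2)², so S_0'(3) = 17. On the right, S_1'(3) = b, so b = 17.

17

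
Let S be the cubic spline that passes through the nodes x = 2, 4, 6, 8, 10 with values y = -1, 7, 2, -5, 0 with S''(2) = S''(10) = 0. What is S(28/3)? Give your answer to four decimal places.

-2.5926

Put M_i = S'' at the i-th knot. Here h = (2, 2, 2, 2) and Δ = (4, -5/2, -7/2, 5/2), so the interior equations h_(i-1)·M_(i-1) + 2(h_(i-1)+h_i)·M_i + h_i·M_(i+1) = 6(Δ_i − Δ_(i-1)) read
  2·M_0 + 8·M_1 + 2·M_2 = 6(Δ_1 - Δ_0) = -39
  2·M_1 + 8·M_2 + 2·M_3 = 6(Δ_2 - Δ_1) = -6
  2·M_2 + 8·M_3 + 2·M_4 = 6(Δ_3 - Δ_2) = 36
Natural end conditions: M_0 = M_4 = 0.
Forward elimination and back-substitution give M_0 = 0, M_1 = -75/16, M_2 = -3/4, M_3 = 75/16, M_4 = 0.
On [8, 10], S(x) = -5 - 5/8·(x - 8) + 75/32·(x - 8)² - 25/64·(x - 8)³.
With (x - 8) = 4/3: S(28/3) = -70/27.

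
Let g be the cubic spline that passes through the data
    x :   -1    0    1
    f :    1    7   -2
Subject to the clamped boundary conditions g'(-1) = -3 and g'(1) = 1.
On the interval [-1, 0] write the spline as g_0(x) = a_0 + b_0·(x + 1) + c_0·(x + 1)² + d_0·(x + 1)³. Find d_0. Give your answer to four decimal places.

With σ_i denoting the second derivative at x_i, h_i = 1, 1, and Δ_i = (y_(i+1) − y_i)/h_i = 6, -9:
  1·σ_0 + 4·σ_1 + 1·σ_2 = 6(Δ_1 - Δ_0) = -90
Clamped end conditions give two more equations: 2h_0·σ_0 + h_0·σ_1 = 6(Δ_0 - g'(-1)) = 54 and h_1·σ_1 + 2h_1·σ_2 = 6(g'(1) - Δ_1) = 60.
Hence σ_0 = 103/2, σ_1 = -49, σ_2 = 109/2.
On [-1, 0], with g_0(x) = a_0 + b_0·(x + 1) + c_0·(x + 1)² + d_0·(x + 1)³: c_0 = σ_0/2 = 103/4, d_0 = (σ_1 - σ_0)/(6h_0) = -67/4, b_0 = Δ_0 - h_0(2σ_0 + σ_1)/6 = -3.

-16.7500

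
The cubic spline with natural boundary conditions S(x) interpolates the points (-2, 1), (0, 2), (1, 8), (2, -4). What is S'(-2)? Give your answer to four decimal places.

Let M_i = S''(x_i). Step sizes h_i = 2, 1, 1; slopes of the chords Δ_i = (y_(i+1) - y_i)/h_i = 1/2, 6, -12.
  2·M_0 + 6·M_1 + 1·M_2 = 6(Δ_1 - Δ_0) = 33
  1·M_1 + 4·M_2 + 1·M_3 = 6(Δ_2 - Δ_1) = -108
Natural end conditions: M_0 = M_3 = 0.
Solving: M_0 = 0, M_1 = 240/23, M_2 = -681/23, M_3 = 0.
On [-2, 0], S'(x) = b_0 + 2c_0·(x + 2) + 3d_0·(x + 2)² with b_0 = Δ_0 - h_0(2M_0 + M_1)/6 = -137/46, c_0 = M_0/2 = 0, d_0 = (M_1 - M_0)/(6h_0) = 20/23. So S'(-2) = -137/46.

-2.9783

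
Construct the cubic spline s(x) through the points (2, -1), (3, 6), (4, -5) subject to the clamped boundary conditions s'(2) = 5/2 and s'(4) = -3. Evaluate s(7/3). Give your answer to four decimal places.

With σ_i denoting the second derivative at x_i, h_i = 1, 1, and Δ_i = (y_(i+1) − y_i)/h_i = 7, -11:
  1·σ_0 + 4·σ_1 + 1·σ_2 = 6(Δ_1 - Δ_0) = -108
Clamped end conditions give two more equations: 2h_0·σ_0 + h_0·σ_1 = 6(Δ_0 - s'(2)) = 27 and h_1·σ_1 + 2h_1·σ_2 = 6(s'(4) - Δ_1) = 48.
Hence σ_0 = 151/4, σ_1 = -97/2, σ_2 = 193/4.
On [2, 3], s(x) = -1 + 5/2·(x - 2) + 151/8·(x - 2)² - 115/8·(x - 2)³.
With (x - 2) = 1/3: s(7/3) = 151/108.

1.3981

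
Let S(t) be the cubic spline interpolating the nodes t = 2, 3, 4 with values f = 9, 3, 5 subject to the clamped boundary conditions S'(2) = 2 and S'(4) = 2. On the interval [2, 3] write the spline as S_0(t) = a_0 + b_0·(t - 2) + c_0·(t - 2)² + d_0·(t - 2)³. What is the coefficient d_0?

10

Write σ_i for S''(x_i). With h_i = 1, 1 and divided differences Δ_i = -6, 2, the continuity of S' gives the tridiagonal system
  1·σ_0 + 4·σ_1 + 1·σ_2 = 6(Δ_1 - Δ_0) = 48
Clamped end conditions give two more equations: 2h_0·σ_0 + h_0·σ_1 = 6(Δ_0 - S'(2)) = -48 and h_1·σ_1 + 2h_1·σ_2 = 6(S'(4) - Δ_1) = 0.
Hence σ_0 = -36, σ_1 = 24, σ_2 = -12.
On [2, 3], with S_0(t) = a_0 + b_0·(t - 2) + c_0·(t - 2)² + d_0·(t - 2)³: c_0 = σ_0/2 = -18, d_0 = (σ_1 - σ_0)/(6h_0) = 10, b_0 = Δ_0 - h_0(2σ_0 + σ_1)/6 = 2.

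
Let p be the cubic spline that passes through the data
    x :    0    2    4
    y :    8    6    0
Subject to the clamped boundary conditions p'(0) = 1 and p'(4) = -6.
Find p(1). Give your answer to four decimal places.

7.6875

With M_i denoting the second derivative at x_i, h_i = 2, 2, and Δ_i = (y_(i+1) − y_i)/h_i = -1, -3:
  2·M_0 + 8·M_1 + 2·M_2 = 6(Δ_1 - Δ_0) = -12
Clamped end conditions give two more equations: 2h_0·M_0 + h_0·M_1 = 6(Δ_0 - p'(0)) = -12 and h_1·M_1 + 2h_1·M_2 = 6(p'(4) - Δ_1) = -18.
Hence M_0 = -13/4, M_1 = 1/2, M_2 = -19/4.
On [0, 2], p(x) = 8 + 1·x - 13/8·x² + 5/16·x³.
With x = 1: p(1) = 123/16.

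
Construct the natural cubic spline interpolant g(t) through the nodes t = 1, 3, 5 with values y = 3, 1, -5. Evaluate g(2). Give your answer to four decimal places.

2.3750

Put σ_i = g'' at the i-th knot. Here h = (2, 2) and Δ = (-1, -3), so the interior equations h_(i-1)·σ_(i-1) + 2(h_(i-1)+h_i)·σ_i + h_i·σ_(i+1) = 6(Δ_i − Δ_(i-1)) read
  2·σ_0 + 8·σ_1 + 2·σ_2 = 6(Δ_1 - Δ_0) = -12
Natural end conditions: σ_0 = σ_2 = 0.
Forward elimination and back-substitution give σ_0 = 0, σ_1 = -3/2, σ_2 = 0.
On [1, 3], g(t) = 3 - 1/2·(t - 1) + 0·(t - 1)² - 1/8·(t - 1)³.
With (t - 1) = 1: g(2) = 19/8.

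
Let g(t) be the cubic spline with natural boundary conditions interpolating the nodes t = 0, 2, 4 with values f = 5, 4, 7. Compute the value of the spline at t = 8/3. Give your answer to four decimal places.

Let m_i = g''(x_i). Step sizes h_i = 2, 2; slopes of the chords Δ_i = (y_(i+1) - y_i)/h_i = -1/2, 3/2.
  2·m_0 + 8·m_1 + 2·m_2 = 6(Δ_1 - Δ_0) = 12
Natural end conditions: m_0 = m_2 = 0.
Solving the tridiagonal system: m_0 = 0, m_1 = 3/2, m_2 = 0.
On [2, 4], g(t) = 4 + 1/2·(t - 2) + 3/4·(t - 2)² - 1/8·(t - 2)³.
With (t - 2) = 2/3: g(8/3) = 125/27.

4.6296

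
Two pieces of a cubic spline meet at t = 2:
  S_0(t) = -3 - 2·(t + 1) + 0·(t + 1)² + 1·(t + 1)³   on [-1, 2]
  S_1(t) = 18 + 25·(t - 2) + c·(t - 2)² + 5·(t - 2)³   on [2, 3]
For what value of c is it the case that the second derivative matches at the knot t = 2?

9

S_0''(t) = 0 + 6·(t + 1), so S_0''(2) = 18. On the right, S_1''(2) = 2c, so c = 9.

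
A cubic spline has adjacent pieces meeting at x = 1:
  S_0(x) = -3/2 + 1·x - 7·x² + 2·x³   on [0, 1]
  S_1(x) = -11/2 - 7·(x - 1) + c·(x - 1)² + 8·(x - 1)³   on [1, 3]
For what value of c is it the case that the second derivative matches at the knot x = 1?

S_0''(x) = -14 + 12·x, so S_0''(1) = -2. On the right, S_1''(1) = 2c, so c = -1.

-1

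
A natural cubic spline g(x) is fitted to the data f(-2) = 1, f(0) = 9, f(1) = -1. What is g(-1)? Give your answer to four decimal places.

With m_i denoting the second derivative at x_i, h_i = 2, 1, and Δ_i = (y_(i+1) − y_i)/h_i = 4, -10:
  2·m_0 + 6·m_1 + 1·m_2 = 6(Δ_1 - Δ_0) = -84
Natural end conditions: m_0 = m_2 = 0.
Solving the tridiagonal system: m_0 = 0, m_1 = -14, m_2 = 0.
On [-2, 0], g(x) = 1 + 26/3·(x + 2) + 0·(x + 2)² - 7/6·(x + 2)³.
With (x + 2) = 1: g(-1) = 17/2.

8.5000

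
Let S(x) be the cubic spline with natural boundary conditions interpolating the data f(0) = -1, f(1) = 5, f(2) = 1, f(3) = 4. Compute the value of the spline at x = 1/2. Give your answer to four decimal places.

Let M_i = S''(x_i). Step sizes h_i = 1, 1, 1; slopes of the chords Δ_i = (y_(i+1) - y_i)/h_i = 6, -4, 3.
  1·M_0 + 4·M_1 + 1·M_2 = 6(Δ_1 - Δ_0) = -60
  1·M_1 + 4·M_2 + 1·M_3 = 6(Δ_2 - Δ_1) = 42
Natural end conditions: M_0 = M_3 = 0.
Hence M_0 = 0, M_1 = -94/5, M_2 = 76/5, M_3 = 0.
On [0, 1], S(x) = -1 + 137/15·x + 0·x² - 47/15·x³.
With x = 1/2: S(1/2) = 127/40.

3.1750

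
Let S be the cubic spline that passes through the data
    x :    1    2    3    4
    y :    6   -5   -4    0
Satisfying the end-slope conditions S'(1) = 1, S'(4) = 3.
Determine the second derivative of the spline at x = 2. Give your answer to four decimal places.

With m_i denoting the second derivative at x_i, h_i = 1, 1, 1, and Δ_i = (y_(i+1) − y_i)/h_i = -11, 1, 4:
  1·m_0 + 4·m_1 + 1·m_2 = 6(Δ_1 - Δ_0) = 72
  1·m_1 + 4·m_2 + 1·m_3 = 6(Δ_2 - Δ_1) = 18
Clamped end conditions give two more equations: 2h_0·m_0 + h_0·m_1 = 6(Δ_0 - S'(1)) = -72 and h_2·m_2 + 2h_2·m_3 = 6(S'(4) - Δ_2) = -6.
Forward elimination and back-substitution give m_0 = -778/15, m_1 = 476/15, m_2 = -46/15, m_3 = -22/15.

31.7333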